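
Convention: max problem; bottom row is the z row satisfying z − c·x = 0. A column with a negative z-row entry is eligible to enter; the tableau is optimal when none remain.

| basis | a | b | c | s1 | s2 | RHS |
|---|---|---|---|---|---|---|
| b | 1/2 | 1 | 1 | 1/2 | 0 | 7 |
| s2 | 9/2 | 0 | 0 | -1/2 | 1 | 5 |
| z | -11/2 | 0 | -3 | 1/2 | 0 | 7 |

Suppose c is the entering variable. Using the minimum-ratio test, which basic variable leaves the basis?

b

Column c entries and ratios — b: 7/1 = 7; s2: 0 ≤ 0, skip.
Smallest ratio is 7 in the row of b, so b leaves.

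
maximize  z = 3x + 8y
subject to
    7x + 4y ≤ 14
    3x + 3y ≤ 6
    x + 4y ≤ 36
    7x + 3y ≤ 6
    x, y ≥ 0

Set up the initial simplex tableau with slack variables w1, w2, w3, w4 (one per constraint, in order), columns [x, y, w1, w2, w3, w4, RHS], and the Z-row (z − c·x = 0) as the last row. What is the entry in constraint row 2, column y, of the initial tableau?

3

Constraint 2 has coefficient 3 on y.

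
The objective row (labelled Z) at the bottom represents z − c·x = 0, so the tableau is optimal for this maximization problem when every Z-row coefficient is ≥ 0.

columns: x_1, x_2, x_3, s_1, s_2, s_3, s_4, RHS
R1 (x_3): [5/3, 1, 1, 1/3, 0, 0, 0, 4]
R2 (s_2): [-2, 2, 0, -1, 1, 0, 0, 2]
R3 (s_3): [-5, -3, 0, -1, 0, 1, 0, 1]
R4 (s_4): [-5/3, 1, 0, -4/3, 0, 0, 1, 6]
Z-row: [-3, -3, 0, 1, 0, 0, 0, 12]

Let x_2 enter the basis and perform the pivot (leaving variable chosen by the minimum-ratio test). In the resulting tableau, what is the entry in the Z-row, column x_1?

-6

Ratio test on column x_2 — row 1: 4/1 = 4; row 2: 2/2 = 1; row 3: entry -3 ≤ 0; row 4: 6/1 = 6. Minimum is 1 at row 2 (s_2 leaves); pivot element 2.
Divide row 2 by 2; eliminate column x_2 from the other rows.
Z-row update in column x_1: -3 − (-3)·(-1) = -6.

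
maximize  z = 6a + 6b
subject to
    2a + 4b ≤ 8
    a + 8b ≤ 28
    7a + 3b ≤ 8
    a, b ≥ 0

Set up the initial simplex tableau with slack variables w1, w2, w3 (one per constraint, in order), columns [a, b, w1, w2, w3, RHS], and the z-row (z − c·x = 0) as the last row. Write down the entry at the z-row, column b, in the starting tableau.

The z-row carries the negated objective coefficients: the b entry is -6.

-6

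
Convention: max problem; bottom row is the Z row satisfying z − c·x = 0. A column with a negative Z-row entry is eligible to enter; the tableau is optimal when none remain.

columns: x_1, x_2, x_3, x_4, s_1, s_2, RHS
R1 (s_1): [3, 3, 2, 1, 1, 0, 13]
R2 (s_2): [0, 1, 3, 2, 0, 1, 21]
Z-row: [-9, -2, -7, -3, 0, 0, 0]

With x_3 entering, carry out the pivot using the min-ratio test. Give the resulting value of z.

91/2

Ratio test on column x_3 — row 1: 13/2 = 13/2; row 2: 21/3 = 7. Minimum is 13/2 at row 1 (s_1 leaves); pivot element 2.
Pivot on row 1; the Z-row RHS becomes 0 − (-7)·(13/2) = 91/2.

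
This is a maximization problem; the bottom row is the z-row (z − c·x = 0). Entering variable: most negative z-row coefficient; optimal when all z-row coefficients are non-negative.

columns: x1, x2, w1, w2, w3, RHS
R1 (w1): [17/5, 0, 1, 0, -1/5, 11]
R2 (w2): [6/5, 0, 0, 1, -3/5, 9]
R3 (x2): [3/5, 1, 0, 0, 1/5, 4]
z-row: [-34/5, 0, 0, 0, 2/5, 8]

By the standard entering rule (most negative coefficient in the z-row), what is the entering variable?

x1

Negative z-row entries: x1: -34/5.
The most negative is -34/5 in column x1, so x1 enters.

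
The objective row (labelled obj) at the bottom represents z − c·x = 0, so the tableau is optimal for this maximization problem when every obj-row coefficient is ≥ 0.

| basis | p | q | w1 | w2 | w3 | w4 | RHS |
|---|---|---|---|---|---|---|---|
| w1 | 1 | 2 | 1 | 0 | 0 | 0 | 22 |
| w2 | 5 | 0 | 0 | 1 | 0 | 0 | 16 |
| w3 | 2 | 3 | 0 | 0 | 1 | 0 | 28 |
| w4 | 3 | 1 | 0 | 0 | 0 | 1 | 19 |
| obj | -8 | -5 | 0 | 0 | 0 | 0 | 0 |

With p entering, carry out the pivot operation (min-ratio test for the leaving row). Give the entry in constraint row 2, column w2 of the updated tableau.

Ratio test on column p — row 1: 22/1 = 22; row 2: 16/5 = 16/5; row 3: 28/2 = 14; row 4: 19/3 = 19/3. Minimum is 16/5 at row 2 (w2 leaves); pivot element 5.
Divide row 2 by 5; eliminate column p from the other rows.
In the new row 2, the w2 entry is the old entry divided by the pivot: 1/5 = 1/5.

1/5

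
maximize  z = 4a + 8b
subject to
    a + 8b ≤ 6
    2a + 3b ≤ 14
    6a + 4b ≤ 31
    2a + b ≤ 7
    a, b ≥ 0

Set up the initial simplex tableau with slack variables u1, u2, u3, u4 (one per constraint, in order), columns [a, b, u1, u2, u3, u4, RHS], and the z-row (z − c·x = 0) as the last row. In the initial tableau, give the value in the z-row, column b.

The z-row carries the negated objective coefficients: the b entry is -8.

-8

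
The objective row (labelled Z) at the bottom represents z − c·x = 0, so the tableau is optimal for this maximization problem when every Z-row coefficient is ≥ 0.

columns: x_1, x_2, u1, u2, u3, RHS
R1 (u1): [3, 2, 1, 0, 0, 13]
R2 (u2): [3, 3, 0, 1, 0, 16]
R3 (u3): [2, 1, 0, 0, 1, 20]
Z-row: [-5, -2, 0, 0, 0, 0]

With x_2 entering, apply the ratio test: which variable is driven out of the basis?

u2

Column x_2 entries and ratios — u1: 13/2 = 13/2; u2: 16/3 = 16/3; u3: 20/1 = 20.
Smallest ratio is 16/3 in the row of u2, so u2 leaves.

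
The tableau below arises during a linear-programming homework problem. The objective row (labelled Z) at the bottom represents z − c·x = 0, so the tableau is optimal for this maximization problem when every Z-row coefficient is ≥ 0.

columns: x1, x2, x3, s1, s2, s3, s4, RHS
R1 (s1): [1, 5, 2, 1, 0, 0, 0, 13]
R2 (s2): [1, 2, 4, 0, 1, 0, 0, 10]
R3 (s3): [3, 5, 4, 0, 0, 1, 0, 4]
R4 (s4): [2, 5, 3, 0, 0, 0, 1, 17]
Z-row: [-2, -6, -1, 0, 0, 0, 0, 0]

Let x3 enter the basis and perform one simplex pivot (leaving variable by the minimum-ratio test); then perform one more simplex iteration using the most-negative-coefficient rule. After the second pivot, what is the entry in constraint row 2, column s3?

Ratio test on column x3 — row 1: 13/2 = 13/2; row 2: 10/4 = 5/2; row 3: 4/4 = 1; row 4: 17/3 = 17/3. Minimum is 1 at row 3 (s3 leaves); pivot element 4.
Divide row 3 by 4; eliminate column x3 from the other rows.
Second iteration: most negative Z-row entry is -19/4 in column x2, so x2 enters.
Ratio test on column x2 — row 1: 11/(5/2) = 22/5; row 2: entry -3 ≤ 0; row 3: 1/(5/4) = 4/5; row 4: 14/(5/4) = 56/5. Minimum is 4/5 at row 3 (x3 leaves); pivot element 5/4.
Divide row 3 by 5/4; eliminate column x2 from the other rows.
After both pivots, the entry at constraint row 2, column s3 is -2/5.

-2/5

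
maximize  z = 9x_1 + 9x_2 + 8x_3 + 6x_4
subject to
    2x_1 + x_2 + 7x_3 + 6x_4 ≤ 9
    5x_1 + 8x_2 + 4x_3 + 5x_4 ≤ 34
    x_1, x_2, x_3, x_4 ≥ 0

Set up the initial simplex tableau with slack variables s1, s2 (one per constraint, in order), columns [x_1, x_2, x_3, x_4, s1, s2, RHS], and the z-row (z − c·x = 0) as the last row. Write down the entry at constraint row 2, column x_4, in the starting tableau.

5

Constraint 2 has coefficient 5 on x_4.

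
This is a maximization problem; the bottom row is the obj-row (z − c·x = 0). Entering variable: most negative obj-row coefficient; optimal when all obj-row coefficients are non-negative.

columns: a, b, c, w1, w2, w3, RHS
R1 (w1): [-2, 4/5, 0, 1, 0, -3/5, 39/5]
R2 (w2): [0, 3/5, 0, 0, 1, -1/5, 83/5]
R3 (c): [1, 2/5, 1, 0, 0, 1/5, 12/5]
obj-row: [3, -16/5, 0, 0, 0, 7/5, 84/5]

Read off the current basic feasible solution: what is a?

0

a is not in the basis, so in the current basic feasible solution a = 0.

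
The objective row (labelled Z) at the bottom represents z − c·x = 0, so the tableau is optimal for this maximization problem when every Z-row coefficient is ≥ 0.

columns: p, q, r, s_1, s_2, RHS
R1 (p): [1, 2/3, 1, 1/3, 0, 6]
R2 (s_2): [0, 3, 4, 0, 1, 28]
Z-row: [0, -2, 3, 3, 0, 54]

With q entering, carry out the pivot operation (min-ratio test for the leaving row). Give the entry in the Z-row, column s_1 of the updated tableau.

Ratio test on column q — row 1: 6/(2/3) = 9; row 2: 28/3 = 28/3. Minimum is 9 at row 1 (p leaves); pivot element 2/3.
Divide row 1 by 2/3; eliminate column q from the other rows.
Z-row update in column s_1: 3 − (-2)·(1/2) = 4.

4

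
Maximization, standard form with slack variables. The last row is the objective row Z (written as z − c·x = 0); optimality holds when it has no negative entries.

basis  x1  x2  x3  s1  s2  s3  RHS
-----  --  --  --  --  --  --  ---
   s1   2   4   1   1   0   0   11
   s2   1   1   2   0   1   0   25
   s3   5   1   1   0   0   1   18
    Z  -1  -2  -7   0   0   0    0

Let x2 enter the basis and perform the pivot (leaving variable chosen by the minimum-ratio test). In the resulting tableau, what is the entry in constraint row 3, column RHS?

61/4

Ratio test on column x2 — row 1: 11/4 = 11/4; row 2: 25/1 = 25; row 3: 18/1 = 18. Minimum is 11/4 at row 1 (s1 leaves); pivot element 4.
Divide row 1 by 4; eliminate column x2 from the other rows.
Row 3 update in column RHS: 18 − 1·(11/4) = 61/4.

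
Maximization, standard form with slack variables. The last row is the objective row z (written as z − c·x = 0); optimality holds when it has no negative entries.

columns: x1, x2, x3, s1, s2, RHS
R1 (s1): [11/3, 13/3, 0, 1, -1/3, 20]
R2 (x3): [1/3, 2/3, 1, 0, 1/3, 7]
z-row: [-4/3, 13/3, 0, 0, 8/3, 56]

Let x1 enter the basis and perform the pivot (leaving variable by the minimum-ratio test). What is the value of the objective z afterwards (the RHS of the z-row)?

696/11

Ratio test on column x1 — row 1: 20/(11/3) = 60/11; row 2: 7/(1/3) = 21. Minimum is 60/11 at row 1 (s1 leaves); pivot element 11/3.
Pivot on row 1; the z-row RHS becomes 56 − (-4/3)·(60/11) = 696/11.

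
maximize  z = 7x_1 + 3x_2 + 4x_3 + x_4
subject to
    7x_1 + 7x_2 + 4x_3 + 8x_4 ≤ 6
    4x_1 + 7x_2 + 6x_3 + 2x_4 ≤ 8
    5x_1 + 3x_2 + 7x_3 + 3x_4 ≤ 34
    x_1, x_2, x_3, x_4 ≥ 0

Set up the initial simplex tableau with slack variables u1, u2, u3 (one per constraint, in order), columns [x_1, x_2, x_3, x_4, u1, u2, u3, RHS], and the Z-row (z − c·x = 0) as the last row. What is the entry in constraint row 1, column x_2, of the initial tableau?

Constraint 1 has coefficient 7 on x_2.

7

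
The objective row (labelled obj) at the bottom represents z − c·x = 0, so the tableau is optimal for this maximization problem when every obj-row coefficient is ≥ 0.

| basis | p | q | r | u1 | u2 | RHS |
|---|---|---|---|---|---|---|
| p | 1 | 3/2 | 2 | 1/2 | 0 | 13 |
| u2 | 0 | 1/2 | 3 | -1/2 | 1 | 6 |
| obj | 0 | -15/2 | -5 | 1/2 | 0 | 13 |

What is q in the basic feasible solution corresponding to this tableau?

0

q is not in the basis, so in the current basic feasible solution q = 0.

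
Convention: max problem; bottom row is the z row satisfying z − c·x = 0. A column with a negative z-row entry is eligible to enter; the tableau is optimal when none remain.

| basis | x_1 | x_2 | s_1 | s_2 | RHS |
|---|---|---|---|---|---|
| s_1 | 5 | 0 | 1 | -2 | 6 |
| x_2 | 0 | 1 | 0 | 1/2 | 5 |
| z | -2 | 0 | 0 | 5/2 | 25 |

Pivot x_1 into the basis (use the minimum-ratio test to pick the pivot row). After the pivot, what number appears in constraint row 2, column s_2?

Ratio test on column x_1 — row 1: 6/5 = 6/5; row 2: entry 0 ≤ 0. Minimum is 6/5 at row 1 (s_1 leaves); pivot element 5.
Divide row 1 by 5; eliminate column x_1 from the other rows.
Row 2 update in column s_2: 1/2 − 0·(-2/5) = 1/2.

1/2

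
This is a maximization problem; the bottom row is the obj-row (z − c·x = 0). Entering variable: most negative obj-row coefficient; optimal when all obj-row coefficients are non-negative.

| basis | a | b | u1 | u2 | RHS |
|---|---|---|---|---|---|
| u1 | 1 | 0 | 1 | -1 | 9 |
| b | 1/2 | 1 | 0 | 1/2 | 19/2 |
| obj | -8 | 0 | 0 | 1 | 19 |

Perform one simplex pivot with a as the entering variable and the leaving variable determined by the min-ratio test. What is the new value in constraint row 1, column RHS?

Ratio test on column a — row 1: 9/1 = 9; row 2: (19/2)/(1/2) = 19. Minimum is 9 at row 1 (u1 leaves); pivot element 1.
Divide row 1 by 1; eliminate column a from the other rows.
In the new row 1, the RHS entry is the old entry divided by the pivot: 9/1 = 9.

9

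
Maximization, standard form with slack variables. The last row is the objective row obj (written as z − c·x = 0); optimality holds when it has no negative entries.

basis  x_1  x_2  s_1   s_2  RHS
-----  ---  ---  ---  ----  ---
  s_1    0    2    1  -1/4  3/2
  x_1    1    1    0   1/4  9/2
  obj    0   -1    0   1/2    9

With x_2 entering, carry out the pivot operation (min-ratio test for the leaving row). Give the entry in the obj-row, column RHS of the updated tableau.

Ratio test on column x_2 — row 1: (3/2)/2 = 3/4; row 2: (9/2)/1 = 9/2. Minimum is 3/4 at row 1 (s_1 leaves); pivot element 2.
Divide row 1 by 2; eliminate column x_2 from the other rows.
obj-row update in column RHS: 9 − (-1)·(3/4) = 39/4.

39/4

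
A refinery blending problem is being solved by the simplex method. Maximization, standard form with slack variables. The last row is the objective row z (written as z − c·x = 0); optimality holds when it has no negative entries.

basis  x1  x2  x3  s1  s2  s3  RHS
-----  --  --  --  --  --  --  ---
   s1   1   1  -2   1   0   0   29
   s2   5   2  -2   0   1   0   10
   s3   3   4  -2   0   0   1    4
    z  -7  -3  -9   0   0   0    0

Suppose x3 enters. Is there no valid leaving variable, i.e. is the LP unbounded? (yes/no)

Every constraint-row entry in column x3 is ≤ 0, so increasing x3 is unbounded.

yes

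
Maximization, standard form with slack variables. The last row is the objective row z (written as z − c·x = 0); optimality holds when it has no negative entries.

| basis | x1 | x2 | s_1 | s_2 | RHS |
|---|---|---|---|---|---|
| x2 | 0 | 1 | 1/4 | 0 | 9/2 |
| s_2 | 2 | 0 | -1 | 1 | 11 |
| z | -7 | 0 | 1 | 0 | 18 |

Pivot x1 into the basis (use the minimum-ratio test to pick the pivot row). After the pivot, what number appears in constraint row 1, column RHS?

Ratio test on column x1 — row 1: entry 0 ≤ 0; row 2: 11/2 = 11/2. Minimum is 11/2 at row 2 (s_2 leaves); pivot element 2.
Divide row 2 by 2; eliminate column x1 from the other rows.
Row 1 update in column RHS: 9/2 − 0·(11/2) = 9/2.

9/2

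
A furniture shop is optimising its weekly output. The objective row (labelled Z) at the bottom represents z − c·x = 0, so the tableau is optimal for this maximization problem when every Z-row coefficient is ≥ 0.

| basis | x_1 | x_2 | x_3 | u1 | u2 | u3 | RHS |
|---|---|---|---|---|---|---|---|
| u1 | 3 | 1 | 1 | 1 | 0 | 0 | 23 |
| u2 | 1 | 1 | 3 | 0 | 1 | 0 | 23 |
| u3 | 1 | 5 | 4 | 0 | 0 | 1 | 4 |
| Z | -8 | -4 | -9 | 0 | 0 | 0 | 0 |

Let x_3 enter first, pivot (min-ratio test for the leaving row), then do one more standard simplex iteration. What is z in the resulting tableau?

Ratio test on column x_3 — row 1: 23/1 = 23; row 2: 23/3 = 23/3; row 3: 4/4 = 1. Minimum is 1 at row 3 (u3 leaves); pivot element 4.
Pivot on row 3; the Z-row RHS becomes 0 − (-9)·1 = 9.
Next entering variable (most negative Z-row entry -23/4): x_1.
Ratio test on column x_1 — row 1: 22/(11/4) = 8; row 2: 20/(1/4) = 80; row 3: 1/(1/4) = 4. Minimum is 4 at row 3 (x_3 leaves); pivot element 1/4.
After the second pivot the Z-row RHS is 9 − (-23/4)·4 = 32.

32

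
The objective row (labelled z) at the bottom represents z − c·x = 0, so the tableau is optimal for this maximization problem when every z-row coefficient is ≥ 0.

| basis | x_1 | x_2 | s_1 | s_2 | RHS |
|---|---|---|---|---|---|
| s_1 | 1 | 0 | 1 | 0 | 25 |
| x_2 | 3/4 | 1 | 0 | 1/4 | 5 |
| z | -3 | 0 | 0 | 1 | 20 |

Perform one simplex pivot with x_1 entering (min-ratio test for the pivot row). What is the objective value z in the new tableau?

40

Ratio test on column x_1 — row 1: 25/1 = 25; row 2: 5/(3/4) = 20/3. Minimum is 20/3 at row 2 (x_2 leaves); pivot element 3/4.
Pivot on row 2; the z-row RHS becomes 20 − (-3)·(20/3) = 40.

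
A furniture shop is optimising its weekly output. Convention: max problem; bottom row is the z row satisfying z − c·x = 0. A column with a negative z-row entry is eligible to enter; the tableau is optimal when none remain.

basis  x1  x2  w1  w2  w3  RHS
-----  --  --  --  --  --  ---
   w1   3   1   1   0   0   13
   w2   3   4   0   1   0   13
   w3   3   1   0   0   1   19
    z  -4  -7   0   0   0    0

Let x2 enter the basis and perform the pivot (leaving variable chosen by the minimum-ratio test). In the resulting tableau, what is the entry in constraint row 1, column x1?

9/4

Ratio test on column x2 — row 1: 13/1 = 13; row 2: 13/4 = 13/4; row 3: 19/1 = 19. Minimum is 13/4 at row 2 (w2 leaves); pivot element 4.
Divide row 2 by 4; eliminate column x2 from the other rows.
Row 1 update in column x1: 3 − 1·(3/4) = 9/4.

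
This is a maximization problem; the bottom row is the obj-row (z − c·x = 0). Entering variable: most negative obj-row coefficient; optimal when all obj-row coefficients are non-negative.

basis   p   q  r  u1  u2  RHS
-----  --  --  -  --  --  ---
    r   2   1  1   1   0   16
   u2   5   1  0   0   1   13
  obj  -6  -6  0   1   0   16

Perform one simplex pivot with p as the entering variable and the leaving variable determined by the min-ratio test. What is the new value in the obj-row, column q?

-24/5

Ratio test on column p — row 1: 16/2 = 8; row 2: 13/5 = 13/5. Minimum is 13/5 at row 2 (u2 leaves); pivot element 5.
Divide row 2 by 5; eliminate column p from the other rows.
obj-row update in column q: -6 − (-6)·(1/5) = -24/5.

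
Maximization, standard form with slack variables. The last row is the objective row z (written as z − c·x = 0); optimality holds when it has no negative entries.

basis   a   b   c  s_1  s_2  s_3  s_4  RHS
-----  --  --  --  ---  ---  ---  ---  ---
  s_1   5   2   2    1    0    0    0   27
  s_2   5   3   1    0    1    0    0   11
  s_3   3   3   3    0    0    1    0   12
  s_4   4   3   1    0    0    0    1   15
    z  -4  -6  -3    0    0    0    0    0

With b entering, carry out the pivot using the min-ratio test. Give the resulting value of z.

22

Ratio test on column b — row 1: 27/2 = 27/2; row 2: 11/3 = 11/3; row 3: 12/3 = 4; row 4: 15/3 = 5. Minimum is 11/3 at row 2 (s_2 leaves); pivot element 3.
Pivot on row 2; the z-row RHS becomes 0 − (-6)·(11/3) = 22.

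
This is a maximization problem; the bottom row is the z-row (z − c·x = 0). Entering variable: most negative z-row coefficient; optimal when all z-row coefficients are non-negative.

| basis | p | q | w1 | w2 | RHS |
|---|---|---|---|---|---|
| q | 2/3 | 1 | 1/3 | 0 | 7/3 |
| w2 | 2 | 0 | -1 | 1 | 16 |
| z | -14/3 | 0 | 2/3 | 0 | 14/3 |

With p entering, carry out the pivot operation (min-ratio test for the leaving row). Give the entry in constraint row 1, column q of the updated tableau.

Ratio test on column p — row 1: (7/3)/(2/3) = 7/2; row 2: 16/2 = 8. Minimum is 7/2 at row 1 (q leaves); pivot element 2/3.
Divide row 1 by 2/3; eliminate column p from the other rows.
In the new row 1, the q entry is the old entry divided by the pivot: 1/(2/3) = 3/2.

3/2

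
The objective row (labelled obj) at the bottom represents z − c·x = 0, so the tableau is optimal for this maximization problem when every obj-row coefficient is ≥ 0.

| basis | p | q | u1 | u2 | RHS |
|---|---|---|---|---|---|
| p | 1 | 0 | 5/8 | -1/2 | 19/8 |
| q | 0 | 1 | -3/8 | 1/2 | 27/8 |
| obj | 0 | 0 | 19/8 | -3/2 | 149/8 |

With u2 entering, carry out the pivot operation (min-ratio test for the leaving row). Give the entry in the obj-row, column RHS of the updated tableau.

Ratio test on column u2 — row 1: entry -1/2 ≤ 0; row 2: (27/8)/(1/2) = 27/4. Minimum is 27/4 at row 2 (q leaves); pivot element 1/2.
Divide row 2 by 1/2; eliminate column u2 from the other rows.
obj-row update in column RHS: 149/8 − (-3/2)·(27/4) = 115/4.

115/4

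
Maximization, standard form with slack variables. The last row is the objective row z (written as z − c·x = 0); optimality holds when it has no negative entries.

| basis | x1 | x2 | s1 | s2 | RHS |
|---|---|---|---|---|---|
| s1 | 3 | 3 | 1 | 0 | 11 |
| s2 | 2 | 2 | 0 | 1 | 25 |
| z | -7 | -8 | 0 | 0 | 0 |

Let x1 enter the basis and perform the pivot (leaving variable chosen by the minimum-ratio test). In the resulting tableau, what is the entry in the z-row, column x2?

Ratio test on column x1 — row 1: 11/3 = 11/3; row 2: 25/2 = 25/2. Minimum is 11/3 at row 1 (s1 leaves); pivot element 3.
Divide row 1 by 3; eliminate column x1 from the other rows.
z-row update in column x2: -8 − (-7)·1 = -1.

-1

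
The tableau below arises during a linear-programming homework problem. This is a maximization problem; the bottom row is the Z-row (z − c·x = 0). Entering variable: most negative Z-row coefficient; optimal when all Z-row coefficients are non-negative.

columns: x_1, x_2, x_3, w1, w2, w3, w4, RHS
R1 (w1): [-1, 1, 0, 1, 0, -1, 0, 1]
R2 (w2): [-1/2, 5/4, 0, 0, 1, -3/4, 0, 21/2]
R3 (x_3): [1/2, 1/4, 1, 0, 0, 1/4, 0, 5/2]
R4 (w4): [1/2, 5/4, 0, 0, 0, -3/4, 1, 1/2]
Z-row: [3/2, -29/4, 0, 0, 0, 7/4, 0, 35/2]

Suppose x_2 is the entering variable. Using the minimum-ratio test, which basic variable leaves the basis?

Column x_2 entries and ratios — w1: 1/1 = 1; w2: (21/2)/(5/4) = 42/5; x_3: (5/2)/(1/4) = 10; w4: (1/2)/(5/4) = 2/5.
Smallest ratio is 2/5 in the row of w4, so w4 leaves.

w4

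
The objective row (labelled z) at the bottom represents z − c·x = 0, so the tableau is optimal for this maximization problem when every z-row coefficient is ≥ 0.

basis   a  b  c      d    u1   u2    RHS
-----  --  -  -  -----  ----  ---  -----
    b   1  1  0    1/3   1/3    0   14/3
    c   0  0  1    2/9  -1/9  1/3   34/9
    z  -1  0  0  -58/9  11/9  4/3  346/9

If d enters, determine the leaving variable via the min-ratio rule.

Column d entries and ratios — b: (14/3)/(1/3) = 14; c: (34/9)/(2/9) = 17.
Smallest ratio is 14 in the row of b, so b leaves.

b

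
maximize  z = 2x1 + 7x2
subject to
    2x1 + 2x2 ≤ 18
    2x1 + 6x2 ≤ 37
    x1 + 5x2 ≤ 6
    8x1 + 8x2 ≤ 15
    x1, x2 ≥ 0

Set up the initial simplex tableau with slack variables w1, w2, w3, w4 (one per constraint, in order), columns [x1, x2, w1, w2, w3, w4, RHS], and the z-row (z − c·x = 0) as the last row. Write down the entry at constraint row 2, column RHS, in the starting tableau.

37

The RHS of constraint 2 is b_2 = 37.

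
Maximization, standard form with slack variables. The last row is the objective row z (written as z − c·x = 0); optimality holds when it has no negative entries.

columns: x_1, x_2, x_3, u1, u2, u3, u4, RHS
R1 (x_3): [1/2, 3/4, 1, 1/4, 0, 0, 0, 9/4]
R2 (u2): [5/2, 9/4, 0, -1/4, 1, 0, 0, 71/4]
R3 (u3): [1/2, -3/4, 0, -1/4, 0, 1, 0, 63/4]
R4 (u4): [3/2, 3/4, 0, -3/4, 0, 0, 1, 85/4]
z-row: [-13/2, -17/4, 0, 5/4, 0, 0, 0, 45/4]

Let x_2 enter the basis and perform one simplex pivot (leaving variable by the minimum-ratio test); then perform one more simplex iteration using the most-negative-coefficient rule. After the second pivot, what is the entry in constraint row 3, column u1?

Ratio test on column x_2 — row 1: (9/4)/(3/4) = 3; row 2: (71/4)/(9/4) = 71/9; row 3: entry -3/4 ≤ 0; row 4: (85/4)/(3/4) = 85/3. Minimum is 3 at row 1 (x_3 leaves); pivot element 3/4.
Divide row 1 by 3/4; eliminate column x_2 from the other rows.
Second iteration: most negative z-row entry is -11/3 in column x_1, so x_1 enters.
Ratio test on column x_1 — row 1: 3/(2/3) = 9/2; row 2: 11/1 = 11; row 3: 18/1 = 18; row 4: 19/1 = 19. Minimum is 9/2 at row 1 (x_2 leaves); pivot element 2/3.
Divide row 1 by 2/3; eliminate column x_1 from the other rows.
After both pivots, the entry at constraint row 3, column u1 is -1/2.

-1/2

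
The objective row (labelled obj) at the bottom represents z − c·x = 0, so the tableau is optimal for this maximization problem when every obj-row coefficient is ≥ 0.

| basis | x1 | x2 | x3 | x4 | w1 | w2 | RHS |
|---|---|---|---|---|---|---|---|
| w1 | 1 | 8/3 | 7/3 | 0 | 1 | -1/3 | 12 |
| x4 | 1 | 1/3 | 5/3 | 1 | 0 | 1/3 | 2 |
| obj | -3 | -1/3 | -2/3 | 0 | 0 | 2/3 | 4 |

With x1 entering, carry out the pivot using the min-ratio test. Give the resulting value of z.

10

Ratio test on column x1 — row 1: 12/1 = 12; row 2: 2/1 = 2. Minimum is 2 at row 2 (x4 leaves); pivot element 1.
Pivot on row 2; the obj-row RHS becomes 4 − (-3)·2 = 10.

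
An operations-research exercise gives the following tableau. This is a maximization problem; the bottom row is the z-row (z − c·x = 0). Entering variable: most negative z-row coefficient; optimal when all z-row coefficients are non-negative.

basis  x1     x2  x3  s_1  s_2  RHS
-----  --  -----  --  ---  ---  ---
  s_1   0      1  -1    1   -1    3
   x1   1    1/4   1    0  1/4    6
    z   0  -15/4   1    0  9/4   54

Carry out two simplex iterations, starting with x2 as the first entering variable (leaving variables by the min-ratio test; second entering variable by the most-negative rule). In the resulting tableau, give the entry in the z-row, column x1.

Ratio test on column x2 — row 1: 3/1 = 3; row 2: 6/(1/4) = 24. Minimum is 3 at row 1 (s_1 leaves); pivot element 1.
Divide row 1 by 1; eliminate column x2 from the other rows.
Second iteration: most negative z-row entry is -11/4 in column x3, so x3 enters.
Ratio test on column x3 — row 1: entry -1 ≤ 0; row 2: (21/4)/(5/4) = 21/5. Minimum is 21/5 at row 2 (x1 leaves); pivot element 5/4.
Divide row 2 by 5/4; eliminate column x3 from the other rows.
After both pivots, the entry at the z-row, column x1 is 11/5.

11/5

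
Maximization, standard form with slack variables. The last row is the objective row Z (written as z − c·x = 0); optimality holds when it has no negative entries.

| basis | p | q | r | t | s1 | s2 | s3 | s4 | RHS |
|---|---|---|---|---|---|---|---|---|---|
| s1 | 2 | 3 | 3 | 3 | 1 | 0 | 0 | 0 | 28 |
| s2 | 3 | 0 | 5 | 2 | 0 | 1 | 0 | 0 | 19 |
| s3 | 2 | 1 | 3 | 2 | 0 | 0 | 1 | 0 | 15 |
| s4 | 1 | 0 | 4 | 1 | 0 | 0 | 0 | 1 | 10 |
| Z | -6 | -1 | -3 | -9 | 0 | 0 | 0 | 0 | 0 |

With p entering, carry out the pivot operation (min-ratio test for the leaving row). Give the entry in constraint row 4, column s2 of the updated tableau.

Ratio test on column p — row 1: 28/2 = 14; row 2: 19/3 = 19/3; row 3: 15/2 = 15/2; row 4: 10/1 = 10. Minimum is 19/3 at row 2 (s2 leaves); pivot element 3.
Divide row 2 by 3; eliminate column p from the other rows.
Row 4 update in column s2: 0 − 1·(1/3) = -1/3.

-1/3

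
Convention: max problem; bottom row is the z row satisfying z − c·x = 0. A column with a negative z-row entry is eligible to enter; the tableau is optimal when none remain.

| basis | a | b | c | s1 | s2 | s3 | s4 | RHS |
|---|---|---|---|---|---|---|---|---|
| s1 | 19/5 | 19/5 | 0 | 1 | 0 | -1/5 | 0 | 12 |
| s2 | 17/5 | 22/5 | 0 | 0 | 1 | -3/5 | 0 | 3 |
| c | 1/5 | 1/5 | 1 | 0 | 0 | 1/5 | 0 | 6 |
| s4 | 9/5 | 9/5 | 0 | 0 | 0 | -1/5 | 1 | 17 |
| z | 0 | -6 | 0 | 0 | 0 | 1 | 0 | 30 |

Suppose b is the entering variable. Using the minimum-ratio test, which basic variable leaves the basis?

s2

Column b entries and ratios — s1: 12/(19/5) = 60/19; s2: 3/(22/5) = 15/22; c: 6/(1/5) = 30; s4: 17/(9/5) = 85/9.
Smallest ratio is 15/22 in the row of s2, so s2 leaves.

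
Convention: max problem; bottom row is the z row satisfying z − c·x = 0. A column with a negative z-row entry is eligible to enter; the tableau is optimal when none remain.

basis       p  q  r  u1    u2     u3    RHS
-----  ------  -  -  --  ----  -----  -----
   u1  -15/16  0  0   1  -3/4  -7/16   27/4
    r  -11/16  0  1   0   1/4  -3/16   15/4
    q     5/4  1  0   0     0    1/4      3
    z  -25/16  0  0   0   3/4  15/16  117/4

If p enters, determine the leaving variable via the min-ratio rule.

q

Column p entries and ratios — u1: -15/16 ≤ 0, skip; r: -11/16 ≤ 0, skip; q: 3/(5/4) = 12/5.
Smallest ratio is 12/5 in the row of q, so q leaves.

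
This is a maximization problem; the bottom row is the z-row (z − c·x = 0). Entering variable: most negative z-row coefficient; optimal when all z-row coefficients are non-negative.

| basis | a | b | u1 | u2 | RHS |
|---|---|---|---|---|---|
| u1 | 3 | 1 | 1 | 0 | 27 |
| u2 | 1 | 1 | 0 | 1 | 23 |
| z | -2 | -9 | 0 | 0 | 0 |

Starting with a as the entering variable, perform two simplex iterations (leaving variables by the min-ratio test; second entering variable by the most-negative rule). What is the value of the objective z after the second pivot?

193

Ratio test on column a — row 1: 27/3 = 9; row 2: 23/1 = 23. Minimum is 9 at row 1 (u1 leaves); pivot element 3.
Pivot on row 1; the z-row RHS becomes 0 − (-2)·9 = 18.
Next entering variable (most negative z-row entry -25/3): b.
Ratio test on column b — row 1: 9/(1/3) = 27; row 2: 14/(2/3) = 21. Minimum is 21 at row 2 (u2 leaves); pivot element 2/3.
After the second pivot the z-row RHS is 18 − (-25/3)·21 = 193.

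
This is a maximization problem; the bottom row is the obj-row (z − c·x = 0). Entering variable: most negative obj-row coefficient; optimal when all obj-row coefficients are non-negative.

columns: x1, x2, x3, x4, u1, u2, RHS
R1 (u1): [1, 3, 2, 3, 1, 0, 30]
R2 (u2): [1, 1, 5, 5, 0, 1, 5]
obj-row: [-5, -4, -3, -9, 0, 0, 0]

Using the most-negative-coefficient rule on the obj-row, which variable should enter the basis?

Negative obj-row entries: x1: -5, x2: -4, x3: -3, x4: -9.
The most negative is -9 in column x4, so x4 enters.

x4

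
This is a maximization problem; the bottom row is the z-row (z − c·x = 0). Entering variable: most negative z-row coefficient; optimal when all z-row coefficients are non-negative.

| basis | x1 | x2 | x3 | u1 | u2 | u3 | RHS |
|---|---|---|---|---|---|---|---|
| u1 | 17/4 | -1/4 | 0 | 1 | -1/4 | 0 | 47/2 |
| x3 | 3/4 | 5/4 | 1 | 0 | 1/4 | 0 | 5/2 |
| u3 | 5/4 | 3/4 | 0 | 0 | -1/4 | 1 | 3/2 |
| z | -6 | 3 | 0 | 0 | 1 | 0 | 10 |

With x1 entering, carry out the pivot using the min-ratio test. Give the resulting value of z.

Ratio test on column x1 — row 1: (47/2)/(17/4) = 94/17; row 2: (5/2)/(3/4) = 10/3; row 3: (3/2)/(5/4) = 6/5. Minimum is 6/5 at row 3 (u3 leaves); pivot element 5/4.
Pivot on row 3; the z-row RHS becomes 10 − (-6)·(6/5) = 86/5.

86/5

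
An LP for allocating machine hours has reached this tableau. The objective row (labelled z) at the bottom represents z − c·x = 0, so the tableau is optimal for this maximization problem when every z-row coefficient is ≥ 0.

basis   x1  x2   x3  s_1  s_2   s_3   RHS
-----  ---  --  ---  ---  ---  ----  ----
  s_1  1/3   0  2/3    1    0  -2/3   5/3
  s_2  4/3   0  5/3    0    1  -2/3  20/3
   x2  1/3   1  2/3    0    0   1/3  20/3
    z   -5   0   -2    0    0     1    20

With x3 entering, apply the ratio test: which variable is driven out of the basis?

Column x3 entries and ratios — s_1: (5/3)/(2/3) = 5/2; s_2: (20/3)/(5/3) = 4; x2: (20/3)/(2/3) = 10.
Smallest ratio is 5/2 in the row of s_1, so s_1 leaves.

s_1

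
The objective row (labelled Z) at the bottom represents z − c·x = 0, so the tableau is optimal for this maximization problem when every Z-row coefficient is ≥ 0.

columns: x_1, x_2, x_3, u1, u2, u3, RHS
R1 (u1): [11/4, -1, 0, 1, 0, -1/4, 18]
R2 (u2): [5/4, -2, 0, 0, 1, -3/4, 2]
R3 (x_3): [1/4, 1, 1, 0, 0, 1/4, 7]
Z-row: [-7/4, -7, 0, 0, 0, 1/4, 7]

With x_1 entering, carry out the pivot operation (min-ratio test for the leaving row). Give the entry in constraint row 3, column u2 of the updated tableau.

Ratio test on column x_1 — row 1: 18/(11/4) = 72/11; row 2: 2/(5/4) = 8/5; row 3: 7/(1/4) = 28. Minimum is 8/5 at row 2 (u2 leaves); pivot element 5/4.
Divide row 2 by 5/4; eliminate column x_1 from the other rows.
Row 3 update in column u2: 0 − (1/4)·(4/5) = -1/5.

-1/5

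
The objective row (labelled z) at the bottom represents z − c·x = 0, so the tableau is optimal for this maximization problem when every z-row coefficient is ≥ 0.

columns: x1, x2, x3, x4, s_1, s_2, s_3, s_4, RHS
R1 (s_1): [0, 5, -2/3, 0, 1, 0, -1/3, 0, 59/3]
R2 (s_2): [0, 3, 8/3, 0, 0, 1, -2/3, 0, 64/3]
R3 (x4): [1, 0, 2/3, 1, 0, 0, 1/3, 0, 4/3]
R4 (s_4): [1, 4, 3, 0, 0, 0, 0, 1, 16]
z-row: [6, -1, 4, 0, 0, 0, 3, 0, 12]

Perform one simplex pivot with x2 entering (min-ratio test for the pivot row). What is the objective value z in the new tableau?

239/15

Ratio test on column x2 — row 1: (59/3)/5 = 59/15; row 2: (64/3)/3 = 64/9; row 3: entry 0 ≤ 0; row 4: 16/4 = 4. Minimum is 59/15 at row 1 (s_1 leaves); pivot element 5.
Pivot on row 1; the z-row RHS becomes 12 − (-1)·(59/15) = 239/15.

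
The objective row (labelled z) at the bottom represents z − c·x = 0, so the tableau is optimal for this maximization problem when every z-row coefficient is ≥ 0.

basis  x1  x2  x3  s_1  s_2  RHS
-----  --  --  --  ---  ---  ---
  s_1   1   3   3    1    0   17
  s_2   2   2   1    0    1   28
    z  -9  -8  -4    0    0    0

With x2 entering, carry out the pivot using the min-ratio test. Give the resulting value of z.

Ratio test on column x2 — row 1: 17/3 = 17/3; row 2: 28/2 = 14. Minimum is 17/3 at row 1 (s_1 leaves); pivot element 3.
Pivot on row 1; the z-row RHS becomes 0 − (-8)·(17/3) = 136/3.

136/3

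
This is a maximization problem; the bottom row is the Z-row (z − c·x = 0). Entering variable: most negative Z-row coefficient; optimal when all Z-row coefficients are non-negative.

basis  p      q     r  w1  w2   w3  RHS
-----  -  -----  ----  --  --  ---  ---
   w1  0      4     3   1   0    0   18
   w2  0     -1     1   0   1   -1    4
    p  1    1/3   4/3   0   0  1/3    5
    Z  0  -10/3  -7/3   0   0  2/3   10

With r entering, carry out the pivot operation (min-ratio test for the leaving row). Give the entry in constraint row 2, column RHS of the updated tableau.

Ratio test on column r — row 1: 18/3 = 6; row 2: 4/1 = 4; row 3: 5/(4/3) = 15/4. Minimum is 15/4 at row 3 (p leaves); pivot element 4/3.
Divide row 3 by 4/3; eliminate column r from the other rows.
Row 2 update in column RHS: 4 − 1·(15/4) = 1/4.

1/4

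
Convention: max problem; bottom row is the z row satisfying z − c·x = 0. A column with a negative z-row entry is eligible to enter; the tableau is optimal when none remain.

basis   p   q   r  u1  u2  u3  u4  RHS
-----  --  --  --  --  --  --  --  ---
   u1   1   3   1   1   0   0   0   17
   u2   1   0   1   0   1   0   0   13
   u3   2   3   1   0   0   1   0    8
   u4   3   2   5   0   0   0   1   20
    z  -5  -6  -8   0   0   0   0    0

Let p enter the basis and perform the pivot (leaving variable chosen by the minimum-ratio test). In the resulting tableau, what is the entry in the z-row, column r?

-11/2

Ratio test on column p — row 1: 17/1 = 17; row 2: 13/1 = 13; row 3: 8/2 = 4; row 4: 20/3 = 20/3. Minimum is 4 at row 3 (u3 leaves); pivot element 2.
Divide row 3 by 2; eliminate column p from the other rows.
z-row update in column r: -8 − (-5)·(1/2) = -11/2.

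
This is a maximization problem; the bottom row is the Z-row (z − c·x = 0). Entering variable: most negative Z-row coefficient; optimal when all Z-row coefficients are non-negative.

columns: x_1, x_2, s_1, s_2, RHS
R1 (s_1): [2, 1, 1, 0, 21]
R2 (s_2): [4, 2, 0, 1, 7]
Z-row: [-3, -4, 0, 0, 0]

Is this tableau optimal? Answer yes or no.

no

The Z-row has a negative entry -4 in column x_2, so it is not optimal.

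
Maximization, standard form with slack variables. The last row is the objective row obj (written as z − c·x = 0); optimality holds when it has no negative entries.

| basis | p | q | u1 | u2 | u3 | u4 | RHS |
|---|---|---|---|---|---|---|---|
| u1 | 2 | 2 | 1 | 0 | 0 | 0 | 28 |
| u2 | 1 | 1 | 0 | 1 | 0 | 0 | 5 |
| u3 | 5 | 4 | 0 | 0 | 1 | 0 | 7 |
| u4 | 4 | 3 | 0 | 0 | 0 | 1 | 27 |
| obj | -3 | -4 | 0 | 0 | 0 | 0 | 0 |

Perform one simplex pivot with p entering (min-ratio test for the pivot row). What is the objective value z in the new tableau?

21/5

Ratio test on column p — row 1: 28/2 = 14; row 2: 5/1 = 5; row 3: 7/5 = 7/5; row 4: 27/4 = 27/4. Minimum is 7/5 at row 3 (u3 leaves); pivot element 5.
Pivot on row 3; the obj-row RHS becomes 0 − (-3)·(7/5) = 21/5.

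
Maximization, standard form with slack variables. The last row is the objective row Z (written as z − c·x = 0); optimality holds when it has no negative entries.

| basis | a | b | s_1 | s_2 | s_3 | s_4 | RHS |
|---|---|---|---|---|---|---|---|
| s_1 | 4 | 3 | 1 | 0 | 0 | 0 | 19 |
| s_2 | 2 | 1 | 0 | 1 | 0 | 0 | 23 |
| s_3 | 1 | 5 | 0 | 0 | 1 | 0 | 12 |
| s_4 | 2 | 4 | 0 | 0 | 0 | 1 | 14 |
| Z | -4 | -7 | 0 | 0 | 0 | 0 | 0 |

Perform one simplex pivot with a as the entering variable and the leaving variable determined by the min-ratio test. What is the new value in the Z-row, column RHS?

Ratio test on column a — row 1: 19/4 = 19/4; row 2: 23/2 = 23/2; row 3: 12/1 = 12; row 4: 14/2 = 7. Minimum is 19/4 at row 1 (s_1 leaves); pivot element 4.
Divide row 1 by 4; eliminate column a from the other rows.
Z-row update in column RHS: 0 − (-4)·(19/4) = 19.

19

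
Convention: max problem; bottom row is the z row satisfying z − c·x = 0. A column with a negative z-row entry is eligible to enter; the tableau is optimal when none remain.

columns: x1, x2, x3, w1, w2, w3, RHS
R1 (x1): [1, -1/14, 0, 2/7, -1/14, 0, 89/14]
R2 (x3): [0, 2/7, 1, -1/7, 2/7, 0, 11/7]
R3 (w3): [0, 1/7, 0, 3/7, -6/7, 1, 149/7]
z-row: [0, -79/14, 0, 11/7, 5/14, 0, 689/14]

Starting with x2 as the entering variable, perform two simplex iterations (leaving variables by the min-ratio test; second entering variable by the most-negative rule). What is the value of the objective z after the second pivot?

114

Ratio test on column x2 — row 1: entry -1/14 ≤ 0; row 2: (11/7)/(2/7) = 11/2; row 3: (149/7)/(1/7) = 149. Minimum is 11/2 at row 2 (x3 leaves); pivot element 2/7.
Pivot on row 2; the z-row RHS becomes 689/14 − (-79/14)·(11/2) = 321/4.
Next entering variable (most negative z-row entry -5/4): w1.
Ratio test on column w1 — row 1: (27/4)/(1/4) = 27; row 2: entry -1/2 ≤ 0; row 3: (41/2)/(1/2) = 41. Minimum is 27 at row 1 (x1 leaves); pivot element 1/4.
After the second pivot the z-row RHS is 321/4 − (-5/4)·27 = 114.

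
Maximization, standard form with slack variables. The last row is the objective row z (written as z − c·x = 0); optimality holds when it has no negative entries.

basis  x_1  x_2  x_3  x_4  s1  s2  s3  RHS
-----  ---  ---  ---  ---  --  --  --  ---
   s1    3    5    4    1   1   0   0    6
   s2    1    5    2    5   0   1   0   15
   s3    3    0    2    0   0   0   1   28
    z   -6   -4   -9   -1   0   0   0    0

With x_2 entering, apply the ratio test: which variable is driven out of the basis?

Column x_2 entries and ratios — s1: 6/5 = 6/5; s2: 15/5 = 3; s3: 0 ≤ 0, skip.
Smallest ratio is 6/5 in the row of s1, so s1 leaves.

s1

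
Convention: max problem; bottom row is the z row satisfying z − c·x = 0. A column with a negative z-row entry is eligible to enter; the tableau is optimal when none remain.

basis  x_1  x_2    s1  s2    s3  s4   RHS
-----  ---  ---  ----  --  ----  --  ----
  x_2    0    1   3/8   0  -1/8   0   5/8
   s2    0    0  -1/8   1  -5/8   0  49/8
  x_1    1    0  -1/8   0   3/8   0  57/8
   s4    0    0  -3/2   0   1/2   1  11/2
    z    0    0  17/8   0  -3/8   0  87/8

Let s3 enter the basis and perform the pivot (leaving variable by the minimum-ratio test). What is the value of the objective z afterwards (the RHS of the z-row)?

15

Ratio test on column s3 — row 1: entry -1/8 ≤ 0; row 2: entry -5/8 ≤ 0; row 3: (57/8)/(3/8) = 19; row 4: (11/2)/(1/2) = 11. Minimum is 11 at row 4 (s4 leaves); pivot element 1/2.
Pivot on row 4; the z-row RHS becomes 87/8 − (-3/8)·11 = 15.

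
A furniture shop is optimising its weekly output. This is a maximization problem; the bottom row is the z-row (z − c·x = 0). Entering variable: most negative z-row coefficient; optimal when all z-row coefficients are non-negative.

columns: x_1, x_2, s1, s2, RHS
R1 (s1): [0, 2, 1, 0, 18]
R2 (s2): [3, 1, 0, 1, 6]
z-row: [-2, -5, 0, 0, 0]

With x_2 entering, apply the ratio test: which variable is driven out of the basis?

Column x_2 entries and ratios — s1: 18/2 = 9; s2: 6/1 = 6.
Smallest ratio is 6 in the row of s2, so s2 leaves.

s2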